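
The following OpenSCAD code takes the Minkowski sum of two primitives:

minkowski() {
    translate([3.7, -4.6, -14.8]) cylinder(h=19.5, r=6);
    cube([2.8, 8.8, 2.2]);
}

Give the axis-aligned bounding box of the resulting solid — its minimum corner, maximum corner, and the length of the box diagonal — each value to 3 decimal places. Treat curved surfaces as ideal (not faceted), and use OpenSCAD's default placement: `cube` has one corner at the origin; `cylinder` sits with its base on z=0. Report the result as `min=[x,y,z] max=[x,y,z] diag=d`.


A = translate([3.7, -4.6, -14.8]) cylinder(h=19.5, r=6) → bbox [-2.3,-10.6,-14.8] .. [9.7,1.4,4.7]
B = cube([2.8, 8.8, 2.2]) → bbox [0,0,0] .. [2.8,8.8,2.2]
lo = A.lo+B.lo = [-2.3+0, -10.6+0, -14.8+0] = [-2.300,-10.600,-14.800]
hi = A.hi+B.hi = [9.7+2.8, 1.4+8.8, 4.7+2.2] = [12.500,10.200,6.900]
diag = √(14.8²+20.8²+21.7²) = √1122.57 = 33.505

min=[-2.300,-10.600,-14.800] max=[12.500,10.200,6.900] diag=33.505


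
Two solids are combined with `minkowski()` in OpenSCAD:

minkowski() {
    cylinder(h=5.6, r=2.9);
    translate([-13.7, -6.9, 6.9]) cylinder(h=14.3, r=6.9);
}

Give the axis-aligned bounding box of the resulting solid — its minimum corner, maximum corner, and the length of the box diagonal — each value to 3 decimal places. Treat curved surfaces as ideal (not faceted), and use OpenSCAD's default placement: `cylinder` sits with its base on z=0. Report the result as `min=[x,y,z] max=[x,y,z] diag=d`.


A = translate([-13.7, -6.9, 6.9]) cylinder(h=14.3, r=6.9) → bbox [-20.6,-13.8,6.9] .. [-6.8,0,21.2]
B = cylinder(h=5.6, r=2.9) → bbox [-2.9,-2.9,0] .. [2.9,2.9,5.6]
lo = A.lo+B.lo = [-20.6-2.9, -13.8-2.9, 6.9+0] = [-23.500,-16.700,6.900]
hi = A.hi+B.hi = [-6.8+2.9, 0+2.9, 21.2+5.6] = [-3.900,2.900,26.800]
diag = √(19.6²+19.6²+19.9²) = √1164.33 = 34.122

min=[-23.500,-16.700,6.900] max=[-3.900,2.900,26.800] diag=34.122


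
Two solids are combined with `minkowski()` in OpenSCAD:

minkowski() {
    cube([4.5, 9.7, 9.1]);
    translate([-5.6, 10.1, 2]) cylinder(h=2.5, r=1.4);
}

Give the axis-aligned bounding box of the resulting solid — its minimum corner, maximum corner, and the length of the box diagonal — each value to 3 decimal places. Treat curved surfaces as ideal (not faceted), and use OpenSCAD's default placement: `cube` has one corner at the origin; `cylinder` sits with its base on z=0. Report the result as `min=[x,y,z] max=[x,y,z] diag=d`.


min=[-7.000,8.700,2.000] max=[0.300,21.200,13.600] diag=18.550

A = translate([-5.6, 10.1, 2]) cylinder(h=2.5, r=1.4) → bbox [-7,8.7,2] .. [-4.2,11.5,4.5]
B = cube([4.5, 9.7, 9.1]) → bbox [0,0,0] .. [4.5,9.7,9.1]
lo = A.lo+B.lo = [-7+0, 8.7+0, 2+0] = [-7.000,8.700,2.000]
hi = A.hi+B.hi = [-4.2+4.5, 11.5+9.7, 4.5+9.1] = [0.300,21.200,13.600]
diag = √(7.3²+12.5²+11.6²) = √344.1 = 18.550


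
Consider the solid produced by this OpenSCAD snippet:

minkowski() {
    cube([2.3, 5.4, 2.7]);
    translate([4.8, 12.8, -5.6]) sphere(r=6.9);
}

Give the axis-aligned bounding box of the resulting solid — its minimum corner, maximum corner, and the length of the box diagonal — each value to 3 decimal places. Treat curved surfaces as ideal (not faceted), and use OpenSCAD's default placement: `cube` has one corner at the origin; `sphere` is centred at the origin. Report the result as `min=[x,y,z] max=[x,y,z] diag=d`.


min=[-2.100,5.900,-12.500] max=[14.000,25.100,4.000] diag=30.002

A = translate([4.8, 12.8, -5.6]) sphere(r=6.9) → bbox [-2.1,5.9,-12.5] .. [11.7,19.7,1.3]
B = cube([2.3, 5.4, 2.7]) → bbox [0,0,0] .. [2.3,5.4,2.7]
lo = A.lo+B.lo = [-2.1+0, 5.9+0, -12.5+0] = [-2.100,5.900,-12.500]
hi = A.hi+B.hi = [11.7+2.3, 19.7+5.4, 1.3+2.7] = [14.000,25.100,4.000]
diag = √(16.1²+19.2²+16.5²) = √900.1 = 30.002


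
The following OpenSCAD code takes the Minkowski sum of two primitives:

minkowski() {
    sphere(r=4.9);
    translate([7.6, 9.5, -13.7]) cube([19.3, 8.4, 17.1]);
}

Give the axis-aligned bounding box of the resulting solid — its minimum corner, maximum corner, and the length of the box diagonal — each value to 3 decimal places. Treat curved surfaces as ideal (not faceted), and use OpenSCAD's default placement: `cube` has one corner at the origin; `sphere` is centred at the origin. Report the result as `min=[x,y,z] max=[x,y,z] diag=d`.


min=[2.700,4.600,-18.600] max=[31.800,22.800,8.300] diag=43.608

A = translate([7.6, 9.5, -13.7]) cube([19.3, 8.4, 17.1]) → bbox [7.6,9.5,-13.7] .. [26.9,17.9,3.4]
B = sphere(r=4.9) → bbox [-4.9,-4.9,-4.9] .. [4.9,4.9,4.9]
lo = A.lo+B.lo = [7.6-4.9, 9.5-4.9, -13.7-4.9] = [2.700,4.600,-18.600]
hi = A.hi+B.hi = [26.9+4.9, 17.9+4.9, 3.4+4.9] = [31.800,22.800,8.300]
diag = √(29.1²+18.2²+26.9²) = √1901.66 = 43.608


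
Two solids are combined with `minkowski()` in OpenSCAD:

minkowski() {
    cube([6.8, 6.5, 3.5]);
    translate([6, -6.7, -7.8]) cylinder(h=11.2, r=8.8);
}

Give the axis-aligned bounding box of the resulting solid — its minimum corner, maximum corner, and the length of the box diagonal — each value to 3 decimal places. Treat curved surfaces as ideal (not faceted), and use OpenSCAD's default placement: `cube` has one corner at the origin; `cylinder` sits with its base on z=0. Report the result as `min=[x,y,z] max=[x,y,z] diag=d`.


A = translate([6, -6.7, -7.8]) cylinder(h=11.2, r=8.8) → bbox [-2.8,-15.5,-7.8] .. [14.8,2.1,3.4]
B = cube([6.8, 6.5, 3.5]) → bbox [0,0,0] .. [6.8,6.5,3.5]
lo = A.lo+B.lo = [-2.8+0, -15.5+0, -7.8+0] = [-2.800,-15.500,-7.800]
hi = A.hi+B.hi = [14.8+6.8, 2.1+6.5, 3.4+3.5] = [21.600,8.600,6.900]
diag = √(24.4²+24.1²+14.7²) = √1392.26 = 37.313

min=[-2.800,-15.500,-7.800] max=[21.600,8.600,6.900] diag=37.313


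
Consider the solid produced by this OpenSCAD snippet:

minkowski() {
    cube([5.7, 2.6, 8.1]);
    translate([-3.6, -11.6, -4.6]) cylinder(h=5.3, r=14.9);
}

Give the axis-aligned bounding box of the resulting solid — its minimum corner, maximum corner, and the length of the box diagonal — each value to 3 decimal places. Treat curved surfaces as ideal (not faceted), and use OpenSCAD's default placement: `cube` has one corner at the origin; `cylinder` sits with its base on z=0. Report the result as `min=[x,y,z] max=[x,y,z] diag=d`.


A = translate([-3.6, -11.6, -4.6]) cylinder(h=5.3, r=14.9) → bbox [-18.5,-26.5,-4.6] .. [11.3,3.3,0.7]
B = cube([5.7, 2.6, 8.1]) → bbox [0,0,0] .. [5.7,2.6,8.1]
lo = A.lo+B.lo = [-18.5+0, -26.5+0, -4.6+0] = [-18.500,-26.500,-4.600]
hi = A.hi+B.hi = [11.3+5.7, 3.3+2.6, 0.7+8.1] = [17.000,5.900,8.800]
diag = √(35.5²+32.4²+13.4²) = √2489.57 = 49.896

min=[-18.500,-26.500,-4.600] max=[17.000,5.900,8.800] diag=49.896


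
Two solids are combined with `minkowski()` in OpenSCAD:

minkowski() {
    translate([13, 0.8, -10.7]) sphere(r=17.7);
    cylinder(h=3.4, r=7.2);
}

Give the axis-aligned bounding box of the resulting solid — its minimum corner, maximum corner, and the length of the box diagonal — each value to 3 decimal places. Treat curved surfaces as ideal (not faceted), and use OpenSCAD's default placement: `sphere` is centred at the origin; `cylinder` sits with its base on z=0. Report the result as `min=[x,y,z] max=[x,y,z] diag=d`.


A = translate([13, 0.8, -10.7]) sphere(r=17.7) → bbox [-4.7,-16.9,-28.4] .. [30.7,18.5,7]
B = cylinder(h=3.4, r=7.2) → bbox [-7.2,-7.2,0] .. [7.2,7.2,3.4]
lo = A.lo+B.lo = [-4.7-7.2, -16.9-7.2, -28.4+0] = [-11.900,-24.100,-28.400]
hi = A.hi+B.hi = [30.7+7.2, 18.5+7.2, 7+3.4] = [37.900,25.700,10.400]
diag = √(49.8²+49.8²+38.8²) = √6465.52 = 80.408

min=[-11.900,-24.100,-28.400] max=[37.900,25.700,10.400] diag=80.408


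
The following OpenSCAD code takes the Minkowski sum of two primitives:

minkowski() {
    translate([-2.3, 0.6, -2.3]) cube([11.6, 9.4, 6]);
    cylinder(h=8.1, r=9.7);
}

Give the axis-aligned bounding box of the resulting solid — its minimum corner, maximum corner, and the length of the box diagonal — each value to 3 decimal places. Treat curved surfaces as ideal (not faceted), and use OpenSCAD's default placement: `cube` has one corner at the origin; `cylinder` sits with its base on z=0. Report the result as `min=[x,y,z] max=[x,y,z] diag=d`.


min=[-12.000,-9.100,-2.300] max=[19.000,19.700,11.800] diag=44.601

A = translate([-2.3, 0.6, -2.3]) cube([11.6, 9.4, 6]) → bbox [-2.3,0.6,-2.3] .. [9.3,10,3.7]
B = cylinder(h=8.1, r=9.7) → bbox [-9.7,-9.7,0] .. [9.7,9.7,8.1]
lo = A.lo+B.lo = [-2.3-9.7, 0.6-9.7, -2.3+0] = [-12.000,-9.100,-2.300]
hi = A.hi+B.hi = [9.3+9.7, 10+9.7, 3.7+8.1] = [19.000,19.700,11.800]
diag = √(31²+28.8²+14.1²) = √1989.25 = 44.601


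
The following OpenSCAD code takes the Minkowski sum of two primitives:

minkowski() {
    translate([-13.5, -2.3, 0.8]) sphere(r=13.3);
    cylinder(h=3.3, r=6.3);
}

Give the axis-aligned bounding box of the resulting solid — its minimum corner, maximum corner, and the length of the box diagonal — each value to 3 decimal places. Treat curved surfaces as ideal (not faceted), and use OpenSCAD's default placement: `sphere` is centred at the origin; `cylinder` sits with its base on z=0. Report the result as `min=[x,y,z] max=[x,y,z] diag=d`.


A = translate([-13.5, -2.3, 0.8]) sphere(r=13.3) → bbox [-26.8,-15.6,-12.5] .. [-0.2,11,14.1]
B = cylinder(h=3.3, r=6.3) → bbox [-6.3,-6.3,0] .. [6.3,6.3,3.3]
lo = A.lo+B.lo = [-26.8-6.3, -15.6-6.3, -12.5+0] = [-33.100,-21.900,-12.500]
hi = A.hi+B.hi = [-0.2+6.3, 11+6.3, 14.1+3.3] = [6.100,17.300,17.400]
diag = √(39.2²+39.2²+29.9²) = √3967.29 = 62.986

min=[-33.100,-21.900,-12.500] max=[6.100,17.300,17.400] diag=62.986


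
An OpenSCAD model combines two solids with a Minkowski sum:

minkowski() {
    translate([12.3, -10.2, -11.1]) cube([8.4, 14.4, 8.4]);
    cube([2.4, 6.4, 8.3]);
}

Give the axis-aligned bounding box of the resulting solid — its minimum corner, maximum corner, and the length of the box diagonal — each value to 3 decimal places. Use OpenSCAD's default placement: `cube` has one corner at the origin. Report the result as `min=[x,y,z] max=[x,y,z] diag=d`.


min=[12.300,-10.200,-11.100] max=[23.100,10.600,5.600] diag=28.778

A = translate([12.3, -10.2, -11.1]) cube([8.4, 14.4, 8.4]) → bbox [12.3,-10.2,-11.1] .. [20.7,4.2,-2.7]
B = cube([2.4, 6.4, 8.3]) → bbox [0,0,0] .. [2.4,6.4,8.3]
lo = A.lo+B.lo = [12.3+0, -10.2+0, -11.1+0] = [12.300,-10.200,-11.100]
hi = A.hi+B.hi = [20.7+2.4, 4.2+6.4, -2.7+8.3] = [23.100,10.600,5.600]
diag = √(10.8²+20.8²+16.7²) = √828.17 = 28.778


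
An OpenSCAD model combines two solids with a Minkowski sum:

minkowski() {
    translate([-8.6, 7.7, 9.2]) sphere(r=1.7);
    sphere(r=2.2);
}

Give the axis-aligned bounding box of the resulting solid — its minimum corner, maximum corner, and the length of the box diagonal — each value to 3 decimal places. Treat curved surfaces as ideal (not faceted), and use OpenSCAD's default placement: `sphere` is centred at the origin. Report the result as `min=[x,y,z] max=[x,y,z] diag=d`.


A = translate([-8.6, 7.7, 9.2]) sphere(r=1.7) → bbox [-10.3,6,7.5] .. [-6.9,9.4,10.9]
B = sphere(r=2.2) → bbox [-2.2,-2.2,-2.2] .. [2.2,2.2,2.2]
lo = A.lo+B.lo = [-10.3-2.2, 6-2.2, 7.5-2.2] = [-12.500,3.800,5.300]
hi = A.hi+B.hi = [-6.9+2.2, 9.4+2.2, 10.9+2.2] = [-4.700,11.600,13.100]
diag = √(7.8²+7.8²+7.8²) = √182.52 = 13.510

min=[-12.500,3.800,5.300] max=[-4.700,11.600,13.100] diag=13.510


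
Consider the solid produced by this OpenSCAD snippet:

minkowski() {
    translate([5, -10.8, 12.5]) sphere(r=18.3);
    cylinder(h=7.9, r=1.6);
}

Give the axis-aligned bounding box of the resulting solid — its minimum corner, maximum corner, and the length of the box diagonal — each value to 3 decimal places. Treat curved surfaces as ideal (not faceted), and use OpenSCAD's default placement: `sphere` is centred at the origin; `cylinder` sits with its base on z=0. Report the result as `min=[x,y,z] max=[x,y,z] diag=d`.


min=[-14.900,-30.700,-5.800] max=[24.900,9.100,38.700] diag=71.752

A = translate([5, -10.8, 12.5]) sphere(r=18.3) → bbox [-13.3,-29.1,-5.8] .. [23.3,7.5,30.8]
B = cylinder(h=7.9, r=1.6) → bbox [-1.6,-1.6,0] .. [1.6,1.6,7.9]
lo = A.lo+B.lo = [-13.3-1.6, -29.1-1.6, -5.8+0] = [-14.900,-30.700,-5.800]
hi = A.hi+B.hi = [23.3+1.6, 7.5+1.6, 30.8+7.9] = [24.900,9.100,38.700]
diag = √(39.8²+39.8²+44.5²) = √5148.33 = 71.752


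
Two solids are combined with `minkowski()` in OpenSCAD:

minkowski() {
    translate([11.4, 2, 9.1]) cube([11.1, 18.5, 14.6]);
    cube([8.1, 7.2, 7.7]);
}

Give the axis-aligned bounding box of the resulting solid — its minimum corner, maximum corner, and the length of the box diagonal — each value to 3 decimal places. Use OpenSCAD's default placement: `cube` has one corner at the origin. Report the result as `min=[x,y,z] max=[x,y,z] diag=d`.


A = translate([11.4, 2, 9.1]) cube([11.1, 18.5, 14.6]) → bbox [11.4,2,9.1] .. [22.5,20.5,23.7]
B = cube([8.1, 7.2, 7.7]) → bbox [0,0,0] .. [8.1,7.2,7.7]
lo = A.lo+B.lo = [11.4+0, 2+0, 9.1+0] = [11.400,2.000,9.100]
hi = A.hi+B.hi = [22.5+8.1, 20.5+7.2, 23.7+7.7] = [30.600,27.700,31.400]
diag = √(19.2²+25.7²+22.3²) = √1526.42 = 39.069

min=[11.400,2.000,9.100] max=[30.600,27.700,31.400] diag=39.069


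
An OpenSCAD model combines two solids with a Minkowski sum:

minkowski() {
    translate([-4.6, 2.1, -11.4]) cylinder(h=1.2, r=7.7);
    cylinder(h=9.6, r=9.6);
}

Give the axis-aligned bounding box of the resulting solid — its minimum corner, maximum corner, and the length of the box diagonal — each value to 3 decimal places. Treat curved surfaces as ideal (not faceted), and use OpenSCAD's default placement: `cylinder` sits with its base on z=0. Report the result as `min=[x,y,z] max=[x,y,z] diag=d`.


A = translate([-4.6, 2.1, -11.4]) cylinder(h=1.2, r=7.7) → bbox [-12.3,-5.6,-11.4] .. [3.1,9.8,-10.2]
B = cylinder(h=9.6, r=9.6) → bbox [-9.6,-9.6,0] .. [9.6,9.6,9.6]
lo = A.lo+B.lo = [-12.3-9.6, -5.6-9.6, -11.4+0] = [-21.900,-15.200,-11.400]
hi = A.hi+B.hi = [3.1+9.6, 9.8+9.6, -10.2+9.6] = [12.700,19.400,-0.600]
diag = √(34.6²+34.6²+10.8²) = √2510.96 = 50.109

min=[-21.900,-15.200,-11.400] max=[12.700,19.400,-0.600] diag=50.109


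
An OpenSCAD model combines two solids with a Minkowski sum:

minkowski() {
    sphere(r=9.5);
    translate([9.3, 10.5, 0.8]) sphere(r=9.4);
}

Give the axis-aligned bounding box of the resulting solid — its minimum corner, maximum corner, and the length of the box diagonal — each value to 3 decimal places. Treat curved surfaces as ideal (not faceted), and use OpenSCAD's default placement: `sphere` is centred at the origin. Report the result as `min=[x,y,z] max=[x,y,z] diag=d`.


A = translate([9.3, 10.5, 0.8]) sphere(r=9.4) → bbox [-0.1,1.1,-8.6] .. [18.7,19.9,10.2]
B = sphere(r=9.5) → bbox [-9.5,-9.5,-9.5] .. [9.5,9.5,9.5]
lo = A.lo+B.lo = [-0.1-9.5, 1.1-9.5, -8.6-9.5] = [-9.600,-8.400,-18.100]
hi = A.hi+B.hi = [18.7+9.5, 19.9+9.5, 10.2+9.5] = [28.200,29.400,19.700]
diag = √(37.8²+37.8²+37.8²) = √4286.52 = 65.472

min=[-9.600,-8.400,-18.100] max=[28.200,29.400,19.700] diag=65.472


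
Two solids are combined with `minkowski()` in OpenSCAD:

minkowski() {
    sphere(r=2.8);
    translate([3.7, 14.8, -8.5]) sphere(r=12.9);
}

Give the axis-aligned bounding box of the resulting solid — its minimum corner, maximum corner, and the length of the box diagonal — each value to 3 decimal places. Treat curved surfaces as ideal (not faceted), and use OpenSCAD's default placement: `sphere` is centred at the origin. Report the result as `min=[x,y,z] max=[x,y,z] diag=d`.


A = translate([3.7, 14.8, -8.5]) sphere(r=12.9) → bbox [-9.2,1.9,-21.4] .. [16.6,27.7,4.4]
B = sphere(r=2.8) → bbox [-2.8,-2.8,-2.8] .. [2.8,2.8,2.8]
lo = A.lo+B.lo = [-9.2-2.8, 1.9-2.8, -21.4-2.8] = [-12.000,-0.900,-24.200]
hi = A.hi+B.hi = [16.6+2.8, 27.7+2.8, 4.4+2.8] = [19.400,30.500,7.200]
diag = √(31.4²+31.4²+31.4²) = √2957.88 = 54.386

min=[-12.000,-0.900,-24.200] max=[19.400,30.500,7.200] diag=54.386


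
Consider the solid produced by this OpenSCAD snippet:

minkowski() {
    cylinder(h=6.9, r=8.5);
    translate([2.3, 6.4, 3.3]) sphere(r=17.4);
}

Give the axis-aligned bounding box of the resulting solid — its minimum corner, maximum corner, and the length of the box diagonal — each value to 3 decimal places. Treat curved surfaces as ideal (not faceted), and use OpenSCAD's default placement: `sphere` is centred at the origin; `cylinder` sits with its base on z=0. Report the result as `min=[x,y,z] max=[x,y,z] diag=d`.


A = translate([2.3, 6.4, 3.3]) sphere(r=17.4) → bbox [-15.1,-11,-14.1] .. [19.7,23.8,20.7]
B = cylinder(h=6.9, r=8.5) → bbox [-8.5,-8.5,0] .. [8.5,8.5,6.9]
lo = A.lo+B.lo = [-15.1-8.5, -11-8.5, -14.1+0] = [-23.600,-19.500,-14.100]
hi = A.hi+B.hi = [19.7+8.5, 23.8+8.5, 20.7+6.9] = [28.200,32.300,27.600]
diag = √(51.8²+51.8²+41.7²) = √7105.37 = 84.293

min=[-23.600,-19.500,-14.100] max=[28.200,32.300,27.600] diag=84.293


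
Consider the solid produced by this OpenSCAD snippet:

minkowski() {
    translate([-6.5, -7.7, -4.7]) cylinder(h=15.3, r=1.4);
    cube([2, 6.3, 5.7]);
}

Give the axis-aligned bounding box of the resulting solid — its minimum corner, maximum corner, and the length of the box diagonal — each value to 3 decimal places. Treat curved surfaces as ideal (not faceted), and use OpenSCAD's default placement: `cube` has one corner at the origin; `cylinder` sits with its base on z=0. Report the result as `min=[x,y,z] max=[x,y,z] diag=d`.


min=[-7.900,-9.100,-4.700] max=[-3.100,0.000,16.300] diag=23.385

A = translate([-6.5, -7.7, -4.7]) cylinder(h=15.3, r=1.4) → bbox [-7.9,-9.1,-4.7] .. [-5.1,-6.3,10.6]
B = cube([2, 6.3, 5.7]) → bbox [0,0,0] .. [2,6.3,5.7]
lo = A.lo+B.lo = [-7.9+0, -9.1+0, -4.7+0] = [-7.900,-9.100,-4.700]
hi = A.hi+B.hi = [-5.1+2, -6.3+6.3, 10.6+5.7] = [-3.100,0.000,16.300]
diag = √(4.8²+9.1²+21²) = √546.85 = 23.385


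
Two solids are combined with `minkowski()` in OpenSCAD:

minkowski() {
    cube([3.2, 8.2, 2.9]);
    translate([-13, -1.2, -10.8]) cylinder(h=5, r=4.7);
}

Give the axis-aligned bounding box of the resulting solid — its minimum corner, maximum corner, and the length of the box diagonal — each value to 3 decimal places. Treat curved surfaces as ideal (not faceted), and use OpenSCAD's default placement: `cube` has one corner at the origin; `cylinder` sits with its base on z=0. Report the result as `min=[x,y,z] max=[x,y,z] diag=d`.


A = translate([-13, -1.2, -10.8]) cylinder(h=5, r=4.7) → bbox [-17.7,-5.9,-10.8] .. [-8.3,3.5,-5.8]
B = cube([3.2, 8.2, 2.9]) → bbox [0,0,0] .. [3.2,8.2,2.9]
lo = A.lo+B.lo = [-17.7+0, -5.9+0, -10.8+0] = [-17.700,-5.900,-10.800]
hi = A.hi+B.hi = [-8.3+3.2, 3.5+8.2, -5.8+2.9] = [-5.100,11.700,-2.900]
diag = √(12.6²+17.6²+7.9²) = √530.93 = 23.042

min=[-17.700,-5.900,-10.800] max=[-5.100,11.700,-2.900] diag=23.042


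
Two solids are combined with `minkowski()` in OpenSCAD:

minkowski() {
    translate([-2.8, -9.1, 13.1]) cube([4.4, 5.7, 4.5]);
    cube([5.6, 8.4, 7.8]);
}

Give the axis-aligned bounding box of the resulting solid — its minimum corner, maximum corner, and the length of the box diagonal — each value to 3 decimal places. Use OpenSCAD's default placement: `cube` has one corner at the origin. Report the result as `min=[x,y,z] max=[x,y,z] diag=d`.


A = translate([-2.8, -9.1, 13.1]) cube([4.4, 5.7, 4.5]) → bbox [-2.8,-9.1,13.1] .. [1.6,-3.4,17.6]
B = cube([5.6, 8.4, 7.8]) → bbox [0,0,0] .. [5.6,8.4,7.8]
lo = A.lo+B.lo = [-2.8+0, -9.1+0, 13.1+0] = [-2.800,-9.100,13.100]
hi = A.hi+B.hi = [1.6+5.6, -3.4+8.4, 17.6+7.8] = [7.200,5.000,25.400]
diag = √(10²+14.1²+12.3²) = √450.1 = 21.216

min=[-2.800,-9.100,13.100] max=[7.200,5.000,25.400] diag=21.216


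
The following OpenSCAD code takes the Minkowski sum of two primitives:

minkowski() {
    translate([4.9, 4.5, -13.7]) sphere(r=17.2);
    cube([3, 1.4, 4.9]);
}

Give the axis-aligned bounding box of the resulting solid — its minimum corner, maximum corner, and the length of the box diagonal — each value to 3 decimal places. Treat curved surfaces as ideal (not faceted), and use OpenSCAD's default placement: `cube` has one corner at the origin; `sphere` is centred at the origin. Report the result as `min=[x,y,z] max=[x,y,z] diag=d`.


A = translate([4.9, 4.5, -13.7]) sphere(r=17.2) → bbox [-12.3,-12.7,-30.9] .. [22.1,21.7,3.5]
B = cube([3, 1.4, 4.9]) → bbox [0,0,0] .. [3,1.4,4.9]
lo = A.lo+B.lo = [-12.3+0, -12.7+0, -30.9+0] = [-12.300,-12.700,-30.900]
hi = A.hi+B.hi = [22.1+3, 21.7+1.4, 3.5+4.9] = [25.100,23.100,8.400]
diag = √(37.4²+35.8²+39.3²) = √4224.89 = 64.999

min=[-12.300,-12.700,-30.900] max=[25.100,23.100,8.400] diag=64.999


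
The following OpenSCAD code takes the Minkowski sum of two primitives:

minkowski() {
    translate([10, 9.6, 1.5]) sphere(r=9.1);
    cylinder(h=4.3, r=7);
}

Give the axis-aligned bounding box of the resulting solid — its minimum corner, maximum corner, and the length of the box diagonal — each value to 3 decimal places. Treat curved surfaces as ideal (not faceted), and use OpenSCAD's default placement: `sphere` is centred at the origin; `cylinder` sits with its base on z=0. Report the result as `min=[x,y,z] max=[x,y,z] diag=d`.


A = translate([10, 9.6, 1.5]) sphere(r=9.1) → bbox [0.9,0.5,-7.6] .. [19.1,18.7,10.6]
B = cylinder(h=4.3, r=7) → bbox [-7,-7,0] .. [7,7,4.3]
lo = A.lo+B.lo = [0.9-7, 0.5-7, -7.6+0] = [-6.100,-6.500,-7.600]
hi = A.hi+B.hi = [19.1+7, 18.7+7, 10.6+4.3] = [26.100,25.700,14.900]
diag = √(32.2²+32.2²+22.5²) = √2579.93 = 50.793

min=[-6.100,-6.500,-7.600] max=[26.100,25.700,14.900] diag=50.793


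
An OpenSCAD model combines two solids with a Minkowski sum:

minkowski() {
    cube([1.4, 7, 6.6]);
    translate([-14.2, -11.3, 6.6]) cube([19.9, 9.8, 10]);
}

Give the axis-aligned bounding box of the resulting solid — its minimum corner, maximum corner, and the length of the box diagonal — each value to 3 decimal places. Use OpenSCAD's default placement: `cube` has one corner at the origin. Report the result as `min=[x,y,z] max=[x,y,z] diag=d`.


min=[-14.200,-11.300,6.600] max=[7.100,5.500,23.200] diag=31.804

A = translate([-14.2, -11.3, 6.6]) cube([19.9, 9.8, 10]) → bbox [-14.2,-11.3,6.6] .. [5.7,-1.5,16.6]
B = cube([1.4, 7, 6.6]) → bbox [0,0,0] .. [1.4,7,6.6]
lo = A.lo+B.lo = [-14.2+0, -11.3+0, 6.6+0] = [-14.200,-11.300,6.600]
hi = A.hi+B.hi = [5.7+1.4, -1.5+7, 16.6+6.6] = [7.100,5.500,23.200]
diag = √(21.3²+16.8²+16.6²) = √1011.49 = 31.804


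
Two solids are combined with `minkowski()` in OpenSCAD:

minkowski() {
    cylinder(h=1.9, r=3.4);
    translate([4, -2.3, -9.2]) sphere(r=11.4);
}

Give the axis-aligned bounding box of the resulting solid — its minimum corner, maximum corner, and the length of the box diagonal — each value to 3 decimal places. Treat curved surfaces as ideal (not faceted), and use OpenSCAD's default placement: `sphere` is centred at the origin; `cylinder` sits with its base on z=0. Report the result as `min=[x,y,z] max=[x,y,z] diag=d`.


A = translate([4, -2.3, -9.2]) sphere(r=11.4) → bbox [-7.4,-13.7,-20.6] .. [15.4,9.1,2.2]
B = cylinder(h=1.9, r=3.4) → bbox [-3.4,-3.4,0] .. [3.4,3.4,1.9]
lo = A.lo+B.lo = [-7.4-3.4, -13.7-3.4, -20.6+0] = [-10.800,-17.100,-20.600]
hi = A.hi+B.hi = [15.4+3.4, 9.1+3.4, 2.2+1.9] = [18.800,12.500,4.100]
diag = √(29.6²+29.6²+24.7²) = √2362.41 = 48.605

min=[-10.800,-17.100,-20.600] max=[18.800,12.500,4.100] diag=48.605


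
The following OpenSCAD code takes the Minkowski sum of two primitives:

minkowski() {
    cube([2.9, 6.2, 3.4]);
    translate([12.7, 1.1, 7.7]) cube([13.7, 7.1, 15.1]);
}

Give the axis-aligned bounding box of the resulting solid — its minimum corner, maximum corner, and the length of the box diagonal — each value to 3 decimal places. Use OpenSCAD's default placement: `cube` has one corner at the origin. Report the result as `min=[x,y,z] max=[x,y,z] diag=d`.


A = translate([12.7, 1.1, 7.7]) cube([13.7, 7.1, 15.1]) → bbox [12.7,1.1,7.7] .. [26.4,8.2,22.8]
B = cube([2.9, 6.2, 3.4]) → bbox [0,0,0] .. [2.9,6.2,3.4]
lo = A.lo+B.lo = [12.7+0, 1.1+0, 7.7+0] = [12.700,1.100,7.700]
hi = A.hi+B.hi = [26.4+2.9, 8.2+6.2, 22.8+3.4] = [29.300,14.400,26.200]
diag = √(16.6²+13.3²+18.5²) = √794.7 = 28.190

min=[12.700,1.100,7.700] max=[29.300,14.400,26.200] diag=28.190


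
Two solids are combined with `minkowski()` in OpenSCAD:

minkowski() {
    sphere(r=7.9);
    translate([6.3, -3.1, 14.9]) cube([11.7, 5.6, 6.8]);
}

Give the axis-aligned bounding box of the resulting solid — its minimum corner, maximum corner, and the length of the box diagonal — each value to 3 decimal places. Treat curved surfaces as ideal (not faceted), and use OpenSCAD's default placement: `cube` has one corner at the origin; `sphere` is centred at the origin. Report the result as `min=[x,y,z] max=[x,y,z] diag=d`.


min=[-1.600,-11.000,7.000] max=[25.900,10.400,29.600] diag=41.533

A = translate([6.3, -3.1, 14.9]) cube([11.7, 5.6, 6.8]) → bbox [6.3,-3.1,14.9] .. [18,2.5,21.7]
B = sphere(r=7.9) → bbox [-7.9,-7.9,-7.9] .. [7.9,7.9,7.9]
lo = A.lo+B.lo = [6.3-7.9, -3.1-7.9, 14.9-7.9] = [-1.600,-11.000,7.000]
hi = A.hi+B.hi = [18+7.9, 2.5+7.9, 21.7+7.9] = [25.900,10.400,29.600]
diag = √(27.5²+21.4²+22.6²) = √1724.97 = 41.533


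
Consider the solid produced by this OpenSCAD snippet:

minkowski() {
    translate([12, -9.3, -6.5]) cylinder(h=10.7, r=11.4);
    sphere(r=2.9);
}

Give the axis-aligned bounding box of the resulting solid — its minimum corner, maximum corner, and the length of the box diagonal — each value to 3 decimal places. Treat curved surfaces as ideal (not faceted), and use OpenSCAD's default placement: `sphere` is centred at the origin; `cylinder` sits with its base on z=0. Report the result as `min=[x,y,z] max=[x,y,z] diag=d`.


A = translate([12, -9.3, -6.5]) cylinder(h=10.7, r=11.4) → bbox [0.6,-20.7,-6.5] .. [23.4,2.1,4.2]
B = sphere(r=2.9) → bbox [-2.9,-2.9,-2.9] .. [2.9,2.9,2.9]
lo = A.lo+B.lo = [0.6-2.9, -20.7-2.9, -6.5-2.9] = [-2.300,-23.600,-9.400]
hi = A.hi+B.hi = [23.4+2.9, 2.1+2.9, 4.2+2.9] = [26.300,5.000,7.100]
diag = √(28.6²+28.6²+16.5²) = √1908.17 = 43.683

min=[-2.300,-23.600,-9.400] max=[26.300,5.000,7.100] diag=43.683


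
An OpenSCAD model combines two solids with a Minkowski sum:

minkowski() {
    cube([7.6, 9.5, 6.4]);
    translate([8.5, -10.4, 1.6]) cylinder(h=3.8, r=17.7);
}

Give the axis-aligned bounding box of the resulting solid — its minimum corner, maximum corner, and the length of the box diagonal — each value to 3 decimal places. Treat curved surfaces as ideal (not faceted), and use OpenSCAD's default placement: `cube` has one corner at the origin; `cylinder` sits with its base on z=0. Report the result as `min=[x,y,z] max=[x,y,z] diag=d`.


A = translate([8.5, -10.4, 1.6]) cylinder(h=3.8, r=17.7) → bbox [-9.2,-28.1,1.6] .. [26.2,7.3,5.4]
B = cube([7.6, 9.5, 6.4]) → bbox [0,0,0] .. [7.6,9.5,6.4]
lo = A.lo+B.lo = [-9.2+0, -28.1+0, 1.6+0] = [-9.200,-28.100,1.600]
hi = A.hi+B.hi = [26.2+7.6, 7.3+9.5, 5.4+6.4] = [33.800,16.800,11.800]
diag = √(43²+44.9²+10.2²) = √3969.05 = 63.000

min=[-9.200,-28.100,1.600] max=[33.800,16.800,11.800] diag=63.000


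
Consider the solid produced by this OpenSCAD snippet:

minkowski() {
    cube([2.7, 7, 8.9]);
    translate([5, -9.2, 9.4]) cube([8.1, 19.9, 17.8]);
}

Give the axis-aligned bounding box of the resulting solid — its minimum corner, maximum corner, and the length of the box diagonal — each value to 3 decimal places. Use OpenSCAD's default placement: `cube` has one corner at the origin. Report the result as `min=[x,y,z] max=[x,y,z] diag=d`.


min=[5.000,-9.200,9.400] max=[15.800,17.700,36.100] diag=39.410

A = translate([5, -9.2, 9.4]) cube([8.1, 19.9, 17.8]) → bbox [5,-9.2,9.4] .. [13.1,10.7,27.2]
B = cube([2.7, 7, 8.9]) → bbox [0,0,0] .. [2.7,7,8.9]
lo = A.lo+B.lo = [5+0, -9.2+0, 9.4+0] = [5.000,-9.200,9.400]
hi = A.hi+B.hi = [13.1+2.7, 10.7+7, 27.2+8.9] = [15.800,17.700,36.100]
diag = √(10.8²+26.9²+26.7²) = √1553.14 = 39.410


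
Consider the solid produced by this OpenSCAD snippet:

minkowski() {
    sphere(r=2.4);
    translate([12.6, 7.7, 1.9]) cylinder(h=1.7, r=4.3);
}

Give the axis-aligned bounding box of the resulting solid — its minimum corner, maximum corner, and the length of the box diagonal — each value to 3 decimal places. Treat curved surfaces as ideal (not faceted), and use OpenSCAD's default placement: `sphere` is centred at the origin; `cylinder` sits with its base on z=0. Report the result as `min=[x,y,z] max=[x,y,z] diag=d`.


A = translate([12.6, 7.7, 1.9]) cylinder(h=1.7, r=4.3) → bbox [8.3,3.4,1.9] .. [16.9,12,3.6]
B = sphere(r=2.4) → bbox [-2.4,-2.4,-2.4] .. [2.4,2.4,2.4]
lo = A.lo+B.lo = [8.3-2.4, 3.4-2.4, 1.9-2.4] = [5.900,1.000,-0.500]
hi = A.hi+B.hi = [16.9+2.4, 12+2.4, 3.6+2.4] = [19.300,14.400,6.000]
diag = √(13.4²+13.4²+6.5²) = √401.37 = 20.034

min=[5.900,1.000,-0.500] max=[19.300,14.400,6.000] diag=20.034


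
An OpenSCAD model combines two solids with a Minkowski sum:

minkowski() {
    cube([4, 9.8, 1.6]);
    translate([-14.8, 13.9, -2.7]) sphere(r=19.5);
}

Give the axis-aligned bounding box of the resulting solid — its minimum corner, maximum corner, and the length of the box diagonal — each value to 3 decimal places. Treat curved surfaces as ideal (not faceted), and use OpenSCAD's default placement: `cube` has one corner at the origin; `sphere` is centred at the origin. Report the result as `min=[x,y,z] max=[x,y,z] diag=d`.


min=[-34.300,-5.600,-22.200] max=[8.700,43.200,18.400] diag=76.673

A = translate([-14.8, 13.9, -2.7]) sphere(r=19.5) → bbox [-34.3,-5.6,-22.2] .. [4.7,33.4,16.8]
B = cube([4, 9.8, 1.6]) → bbox [0,0,0] .. [4,9.8,1.6]
lo = A.lo+B.lo = [-34.3+0, -5.6+0, -22.2+0] = [-34.300,-5.600,-22.200]
hi = A.hi+B.hi = [4.7+4, 33.4+9.8, 16.8+1.6] = [8.700,43.200,18.400]
diag = √(43²+48.8²+40.6²) = √5878.8 = 76.673


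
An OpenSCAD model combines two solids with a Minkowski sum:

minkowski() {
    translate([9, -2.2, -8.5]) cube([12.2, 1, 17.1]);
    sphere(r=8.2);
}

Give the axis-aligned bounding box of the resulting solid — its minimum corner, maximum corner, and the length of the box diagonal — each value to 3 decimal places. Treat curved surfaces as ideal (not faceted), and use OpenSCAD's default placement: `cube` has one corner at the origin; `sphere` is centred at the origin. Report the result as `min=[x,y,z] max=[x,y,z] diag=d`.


A = translate([9, -2.2, -8.5]) cube([12.2, 1, 17.1]) → bbox [9,-2.2,-8.5] .. [21.2,-1.2,8.6]
B = sphere(r=8.2) → bbox [-8.2,-8.2,-8.2] .. [8.2,8.2,8.2]
lo = A.lo+B.lo = [9-8.2, -2.2-8.2, -8.5-8.2] = [0.800,-10.400,-16.700]
hi = A.hi+B.hi = [21.2+8.2, -1.2+8.2, 8.6+8.2] = [29.400,7.000,16.800]
diag = √(28.6²+17.4²+33.5²) = √2242.97 = 47.360

min=[0.800,-10.400,-16.700] max=[29.400,7.000,16.800] diag=47.360


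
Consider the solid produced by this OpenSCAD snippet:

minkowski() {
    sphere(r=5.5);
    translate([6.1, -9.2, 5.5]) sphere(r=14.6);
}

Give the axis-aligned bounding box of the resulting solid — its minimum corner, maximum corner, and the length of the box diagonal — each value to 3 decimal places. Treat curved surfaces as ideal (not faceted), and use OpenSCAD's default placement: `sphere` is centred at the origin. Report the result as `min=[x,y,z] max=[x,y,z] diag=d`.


min=[-14.000,-29.300,-14.600] max=[26.200,10.900,25.600] diag=69.628

A = translate([6.1, -9.2, 5.5]) sphere(r=14.6) → bbox [-8.5,-23.8,-9.1] .. [20.7,5.4,20.1]
B = sphere(r=5.5) → bbox [-5.5,-5.5,-5.5] .. [5.5,5.5,5.5]
lo = A.lo+B.lo = [-8.5-5.5, -23.8-5.5, -9.1-5.5] = [-14.000,-29.300,-14.600]
hi = A.hi+B.hi = [20.7+5.5, 5.4+5.5, 20.1+5.5] = [26.200,10.900,25.600]
diag = √(40.2²+40.2²+40.2²) = √4848.12 = 69.628


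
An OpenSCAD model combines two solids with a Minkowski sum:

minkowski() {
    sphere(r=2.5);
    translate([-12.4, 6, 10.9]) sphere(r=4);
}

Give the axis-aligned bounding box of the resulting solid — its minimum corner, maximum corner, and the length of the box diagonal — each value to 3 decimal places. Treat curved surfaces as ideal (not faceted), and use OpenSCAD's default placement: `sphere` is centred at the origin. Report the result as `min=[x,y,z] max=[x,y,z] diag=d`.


A = translate([-12.4, 6, 10.9]) sphere(r=4) → bbox [-16.4,2,6.9] .. [-8.4,10,14.9]
B = sphere(r=2.5) → bbox [-2.5,-2.5,-2.5] .. [2.5,2.5,2.5]
lo = A.lo+B.lo = [-16.4-2.5, 2-2.5, 6.9-2.5] = [-18.900,-0.500,4.400]
hi = A.hi+B.hi = [-8.4+2.5, 10+2.5, 14.9+2.5] = [-5.900,12.500,17.400]
diag = √(13²+13²+13²) = √507 = 22.517

min=[-18.900,-0.500,4.400] max=[-5.900,12.500,17.400] diag=22.517


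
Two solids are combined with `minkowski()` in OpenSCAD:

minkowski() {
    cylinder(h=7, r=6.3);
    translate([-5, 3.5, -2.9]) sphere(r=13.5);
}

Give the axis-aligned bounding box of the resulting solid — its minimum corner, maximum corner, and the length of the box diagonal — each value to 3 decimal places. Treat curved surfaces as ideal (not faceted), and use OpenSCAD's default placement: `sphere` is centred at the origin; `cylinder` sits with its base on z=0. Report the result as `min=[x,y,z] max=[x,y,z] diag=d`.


A = translate([-5, 3.5, -2.9]) sphere(r=13.5) → bbox [-18.5,-10,-16.4] .. [8.5,17,10.6]
B = cylinder(h=7, r=6.3) → bbox [-6.3,-6.3,0] .. [6.3,6.3,7]
lo = A.lo+B.lo = [-18.5-6.3, -10-6.3, -16.4+0] = [-24.800,-16.300,-16.400]
hi = A.hi+B.hi = [8.5+6.3, 17+6.3, 10.6+7] = [14.800,23.300,17.600]
diag = √(39.6²+39.6²+34²) = √4292.32 = 65.516

min=[-24.800,-16.300,-16.400] max=[14.800,23.300,17.600] diag=65.516


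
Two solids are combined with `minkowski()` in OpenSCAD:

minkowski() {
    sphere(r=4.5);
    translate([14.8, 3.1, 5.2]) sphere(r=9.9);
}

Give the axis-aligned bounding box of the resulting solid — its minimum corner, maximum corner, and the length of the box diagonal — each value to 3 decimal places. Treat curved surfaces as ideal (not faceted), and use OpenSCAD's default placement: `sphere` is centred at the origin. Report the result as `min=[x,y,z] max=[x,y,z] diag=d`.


min=[0.400,-11.300,-9.200] max=[29.200,17.500,19.600] diag=49.883

A = translate([14.8, 3.1, 5.2]) sphere(r=9.9) → bbox [4.9,-6.8,-4.7] .. [24.7,13,15.1]
B = sphere(r=4.5) → bbox [-4.5,-4.5,-4.5] .. [4.5,4.5,4.5]
lo = A.lo+B.lo = [4.9-4.5, -6.8-4.5, -4.7-4.5] = [0.400,-11.300,-9.200]
hi = A.hi+B.hi = [24.7+4.5, 13+4.5, 15.1+4.5] = [29.200,17.500,19.600]
diag = √(28.8²+28.8²+28.8²) = √2488.32 = 49.883


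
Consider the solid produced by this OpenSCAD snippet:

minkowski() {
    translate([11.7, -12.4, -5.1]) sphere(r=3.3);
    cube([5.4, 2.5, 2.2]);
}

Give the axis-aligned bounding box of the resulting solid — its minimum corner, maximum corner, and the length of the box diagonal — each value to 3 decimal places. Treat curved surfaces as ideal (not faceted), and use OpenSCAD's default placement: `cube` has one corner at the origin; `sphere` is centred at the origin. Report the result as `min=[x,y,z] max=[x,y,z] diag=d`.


A = translate([11.7, -12.4, -5.1]) sphere(r=3.3) → bbox [8.4,-15.7,-8.4] .. [15,-9.1,-1.8]
B = cube([5.4, 2.5, 2.2]) → bbox [0,0,0] .. [5.4,2.5,2.2]
lo = A.lo+B.lo = [8.4+0, -15.7+0, -8.4+0] = [8.400,-15.700,-8.400]
hi = A.hi+B.hi = [15+5.4, -9.1+2.5, -1.8+2.2] = [20.400,-6.600,0.400]
diag = √(12²+9.1²+8.8²) = √304.25 = 17.443

min=[8.400,-15.700,-8.400] max=[20.400,-6.600,0.400] diag=17.443


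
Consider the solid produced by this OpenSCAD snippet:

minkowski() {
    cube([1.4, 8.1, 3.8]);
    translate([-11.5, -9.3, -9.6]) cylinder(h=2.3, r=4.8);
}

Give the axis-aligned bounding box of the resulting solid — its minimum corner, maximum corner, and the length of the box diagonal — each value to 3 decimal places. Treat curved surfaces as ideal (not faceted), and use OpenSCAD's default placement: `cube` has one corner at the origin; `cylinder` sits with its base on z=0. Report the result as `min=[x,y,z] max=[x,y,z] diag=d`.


min=[-16.300,-14.100,-9.600] max=[-5.300,3.600,-3.500] diag=21.714

A = translate([-11.5, -9.3, -9.6]) cylinder(h=2.3, r=4.8) → bbox [-16.3,-14.1,-9.6] .. [-6.7,-4.5,-7.3]
B = cube([1.4, 8.1, 3.8]) → bbox [0,0,0] .. [1.4,8.1,3.8]
lo = A.lo+B.lo = [-16.3+0, -14.1+0, -9.6+0] = [-16.300,-14.100,-9.600]
hi = A.hi+B.hi = [-6.7+1.4, -4.5+8.1, -7.3+3.8] = [-5.300,3.600,-3.500]
diag = √(11²+17.7²+6.1²) = √471.5 = 21.714


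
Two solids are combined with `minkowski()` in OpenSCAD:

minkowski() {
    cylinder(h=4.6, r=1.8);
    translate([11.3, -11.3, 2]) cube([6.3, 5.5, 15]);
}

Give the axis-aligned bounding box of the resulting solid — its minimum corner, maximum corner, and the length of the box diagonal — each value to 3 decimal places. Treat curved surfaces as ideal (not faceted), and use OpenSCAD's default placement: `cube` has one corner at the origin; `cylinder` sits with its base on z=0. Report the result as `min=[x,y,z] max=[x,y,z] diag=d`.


A = translate([11.3, -11.3, 2]) cube([6.3, 5.5, 15]) → bbox [11.3,-11.3,2] .. [17.6,-5.8,17]
B = cylinder(h=4.6, r=1.8) → bbox [-1.8,-1.8,0] .. [1.8,1.8,4.6]
lo = A.lo+B.lo = [11.3-1.8, -11.3-1.8, 2+0] = [9.500,-13.100,2.000]
hi = A.hi+B.hi = [17.6+1.8, -5.8+1.8, 17+4.6] = [19.400,-4.000,21.600]
diag = √(9.9²+9.1²+19.6²) = √564.98 = 23.769

min=[9.500,-13.100,2.000] max=[19.400,-4.000,21.600] diag=23.769


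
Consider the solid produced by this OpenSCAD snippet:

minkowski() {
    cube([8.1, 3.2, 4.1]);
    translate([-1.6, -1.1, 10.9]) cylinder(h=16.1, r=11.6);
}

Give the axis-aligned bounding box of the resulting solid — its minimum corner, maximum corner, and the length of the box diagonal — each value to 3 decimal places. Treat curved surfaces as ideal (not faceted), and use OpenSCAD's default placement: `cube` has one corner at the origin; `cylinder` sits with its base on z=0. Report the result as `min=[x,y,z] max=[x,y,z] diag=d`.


A = translate([-1.6, -1.1, 10.9]) cylinder(h=16.1, r=11.6) → bbox [-13.2,-12.7,10.9] .. [10,10.5,27]
B = cube([8.1, 3.2, 4.1]) → bbox [0,0,0] .. [8.1,3.2,4.1]
lo = A.lo+B.lo = [-13.2+0, -12.7+0, 10.9+0] = [-13.200,-12.700,10.900]
hi = A.hi+B.hi = [10+8.1, 10.5+3.2, 27+4.1] = [18.100,13.700,31.100]
diag = √(31.3²+26.4²+20.2²) = √2084.69 = 45.658

min=[-13.200,-12.700,10.900] max=[18.100,13.700,31.100] diag=45.658


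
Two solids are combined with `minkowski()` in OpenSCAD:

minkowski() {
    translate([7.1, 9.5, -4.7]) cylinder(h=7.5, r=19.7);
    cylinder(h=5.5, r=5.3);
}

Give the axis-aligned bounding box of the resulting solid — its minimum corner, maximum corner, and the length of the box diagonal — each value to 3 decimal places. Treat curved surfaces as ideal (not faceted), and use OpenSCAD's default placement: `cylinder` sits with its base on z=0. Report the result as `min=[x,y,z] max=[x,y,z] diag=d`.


A = translate([7.1, 9.5, -4.7]) cylinder(h=7.5, r=19.7) → bbox [-12.6,-10.2,-4.7] .. [26.8,29.2,2.8]
B = cylinder(h=5.5, r=5.3) → bbox [-5.3,-5.3,0] .. [5.3,5.3,5.5]
lo = A.lo+B.lo = [-12.6-5.3, -10.2-5.3, -4.7+0] = [-17.900,-15.500,-4.700]
hi = A.hi+B.hi = [26.8+5.3, 29.2+5.3, 2.8+5.5] = [32.100,34.500,8.300]
diag = √(50²+50²+13²) = √5169 = 71.896

min=[-17.900,-15.500,-4.700] max=[32.100,34.500,8.300] diag=71.896


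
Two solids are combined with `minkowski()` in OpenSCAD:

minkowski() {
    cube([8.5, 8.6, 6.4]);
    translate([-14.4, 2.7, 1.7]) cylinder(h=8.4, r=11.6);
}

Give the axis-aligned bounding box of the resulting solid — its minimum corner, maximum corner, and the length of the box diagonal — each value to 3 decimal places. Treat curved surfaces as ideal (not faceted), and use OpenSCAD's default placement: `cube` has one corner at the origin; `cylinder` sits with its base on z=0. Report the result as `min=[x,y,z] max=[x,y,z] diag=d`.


min=[-26.000,-8.900,1.700] max=[5.700,22.900,16.500] diag=47.278

A = translate([-14.4, 2.7, 1.7]) cylinder(h=8.4, r=11.6) → bbox [-26,-8.9,1.7] .. [-2.8,14.3,10.1]
B = cube([8.5, 8.6, 6.4]) → bbox [0,0,0] .. [8.5,8.6,6.4]
lo = A.lo+B.lo = [-26+0, -8.9+0, 1.7+0] = [-26.000,-8.900,1.700]
hi = A.hi+B.hi = [-2.8+8.5, 14.3+8.6, 10.1+6.4] = [5.700,22.900,16.500]
diag = √(31.7²+31.8²+14.8²) = √2235.17 = 47.278
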